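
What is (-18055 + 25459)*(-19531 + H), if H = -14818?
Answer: -254319996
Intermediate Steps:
(-18055 + 25459)*(-19531 + H) = (-18055 + 25459)*(-19531 - 14818) = 7404*(-34349) = -254319996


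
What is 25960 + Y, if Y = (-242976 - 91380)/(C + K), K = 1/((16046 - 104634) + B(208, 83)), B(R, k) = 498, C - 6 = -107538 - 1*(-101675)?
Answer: 1220303372800/46903921 ≈ 26017.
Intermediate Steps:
C = -5857 (C = 6 + (-107538 - 1*(-101675)) = 6 + (-107538 + 101675) = 6 - 5863 = -5857)
K = -1/88090 (K = 1/((16046 - 104634) + 498) = 1/(-88588 + 498) = 1/(-88090) = -1/88090 ≈ -1.1352e-5)
Y = 2677583640/46903921 (Y = (-242976 - 91380)/(-5857 - 1/88090) = -334356/(-515943131/88090) = -334356*(-88090/515943131) = 2677583640/46903921 ≈ 57.087)
25960 + Y = 25960 + 2677583640/46903921 = 1220303372800/46903921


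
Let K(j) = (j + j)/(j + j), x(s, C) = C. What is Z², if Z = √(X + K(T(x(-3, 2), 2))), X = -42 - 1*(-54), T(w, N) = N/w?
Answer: 13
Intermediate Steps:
K(j) = 1 (K(j) = (2*j)/((2*j)) = (2*j)*(1/(2*j)) = 1)
X = 12 (X = -42 + 54 = 12)
Z = √13 (Z = √(12 + 1) = √13 ≈ 3.6056)
Z² = (√13)² = 13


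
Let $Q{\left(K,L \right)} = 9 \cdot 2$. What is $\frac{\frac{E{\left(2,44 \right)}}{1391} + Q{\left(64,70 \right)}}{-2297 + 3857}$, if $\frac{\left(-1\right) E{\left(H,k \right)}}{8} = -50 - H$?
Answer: $\frac{979}{83460} \approx 0.01173$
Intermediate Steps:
$Q{\left(K,L \right)} = 18$
$E{\left(H,k \right)} = 400 + 8 H$ ($E{\left(H,k \right)} = - 8 \left(-50 - H\right) = 400 + 8 H$)
$\frac{\frac{E{\left(2,44 \right)}}{1391} + Q{\left(64,70 \right)}}{-2297 + 3857} = \frac{\frac{400 + 8 \cdot 2}{1391} + 18}{-2297 + 3857} = \frac{\left(400 + 16\right) \frac{1}{1391} + 18}{1560} = \left(416 \cdot \frac{1}{1391} + 18\right) \frac{1}{1560} = \left(\frac{32}{107} + 18\right) \frac{1}{1560} = \frac{1958}{107} \cdot \frac{1}{1560} = \frac{979}{83460}$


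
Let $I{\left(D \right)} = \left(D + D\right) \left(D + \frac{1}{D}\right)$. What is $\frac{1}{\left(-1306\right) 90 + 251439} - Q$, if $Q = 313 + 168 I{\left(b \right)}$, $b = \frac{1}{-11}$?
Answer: $- \frac{10559944514}{16201779} \approx -651.78$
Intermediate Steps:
$b = - \frac{1}{11} \approx -0.090909$
$I{\left(D \right)} = 2 D \left(D + \frac{1}{D}\right)$
$Q = \frac{78865}{121}$ ($Q = 313 + 168 \left(2 + 2 \left(- \frac{1}{11}\right)^{2}\right) = 313 + 168 \left(2 + 2 \cdot \frac{1}{121}\right) = 313 + 168 \left(2 + \frac{2}{121}\right) = 313 + 168 \cdot \frac{244}{121} = 313 + \frac{40992}{121} = \frac{78865}{121} \approx 651.78$)
$\frac{1}{\left(-1306\right) 90 + 251439} - Q = \frac{1}{\left(-1306\right) 90 + 251439} - \frac{78865}{121} = \frac{1}{-117540 + 251439} - \frac{78865}{121} = \frac{1}{133899} - \frac{78865}{121} = - \frac{10559944514}{16201779}$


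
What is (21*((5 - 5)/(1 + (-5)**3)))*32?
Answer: 0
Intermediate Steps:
(21*((5 - 5)/(1 + (-5)**3)))*32 = (21*(0/(1 - 125)))*32 = (21*(0/(-124)))*32 = (21*(0*(-1/124)))*32 = (21*0)*32 = 0*32 = 0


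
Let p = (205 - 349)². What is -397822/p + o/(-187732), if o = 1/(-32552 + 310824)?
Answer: -81181420718329/4231485287424 ≈ -19.185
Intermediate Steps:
p = 20736 (p = (-144)² = 20736)
o = 1/278272 ≈ 3.5936e-6
-397822/p + o/(-187732) = -397822/20736 + (1/278272)/(-187732) = -397822*1/20736 + (1/278272)*(-1/187732) = -198911/10368 - 1/52240559104 = -81181420718329/4231485287424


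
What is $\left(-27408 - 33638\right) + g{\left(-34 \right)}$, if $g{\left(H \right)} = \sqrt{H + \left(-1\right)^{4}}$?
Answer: $-61046 + i \sqrt{33} \approx -61046.0 + 5.7446 i$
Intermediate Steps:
$g{\left(H \right)} = \sqrt{1 + H}$ ($g{\left(H \right)} = \sqrt{H + 1} = \sqrt{1 + H}$)
$\left(-27408 - 33638\right) + g{\left(-34 \right)} = \left(-27408 - 33638\right) + \sqrt{1 - 34} = -61046 + \sqrt{-33} = -61046 + i \sqrt{33}$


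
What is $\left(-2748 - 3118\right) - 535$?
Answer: $-6401$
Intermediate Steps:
$\left(-2748 - 3118\right) - 535 = -5866 - 535 = -6401$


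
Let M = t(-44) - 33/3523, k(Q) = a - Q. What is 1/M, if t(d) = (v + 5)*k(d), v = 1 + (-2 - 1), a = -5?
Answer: 3523/412158 ≈ 0.0085477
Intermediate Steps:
k(Q) = -5 - Q
v = -2 (v = 1 - 3 = -2)
t(d) = -15 - 3*d (t(d) = (-2 + 5)*(-5 - d) = 3*(-5 - d) = -15 - 3*d)
M = 412158/3523 (M = (-15 - 3*(-44)) - 33/3523 = (-15 + 132) - 33*1/3523 = 117 - 33/3523 = 412158/3523 ≈ 116.99)
1/M = 1/(412158/3523) = 3523/412158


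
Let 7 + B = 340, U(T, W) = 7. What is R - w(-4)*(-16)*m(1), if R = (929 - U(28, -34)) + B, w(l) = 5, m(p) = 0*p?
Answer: 1255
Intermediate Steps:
B = 333 (B = -7 + 340 = 333)
m(p) = 0
R = 1255 (R = (929 - 1*7) + 333 = (929 - 7) + 333 = 922 + 333 = 1255)
R - w(-4)*(-16)*m(1) = 1255 - 5*(-16)*0 = 1255 - (-80)*0 = 1255 - 1*0 = 1255 + 0 = 1255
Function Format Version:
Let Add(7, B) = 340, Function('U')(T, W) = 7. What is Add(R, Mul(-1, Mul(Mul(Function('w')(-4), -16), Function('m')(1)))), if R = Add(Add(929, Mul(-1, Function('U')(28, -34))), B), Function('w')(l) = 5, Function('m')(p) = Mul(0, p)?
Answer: 1255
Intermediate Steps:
B = 333 (B = Add(-7, 340) = 333)
Function('m')(p) = 0
R = 1255 (R = Add(Add(929, Mul(-1, 7)), 333) = Add(Add(929, -7), 333) = Add(922, 333) = 1255)
Add(R, Mul(-1, Mul(Mul(Function('w')(-4), -16), Function('m')(1)))) = Add(1255, Mul(-1, Mul(Mul(5, -16), 0))) = Add(1255, Mul(-1, Mul(-80, 0))) = Add(1255, Mul(-1, 0)) = Add(1255, 0) = 1255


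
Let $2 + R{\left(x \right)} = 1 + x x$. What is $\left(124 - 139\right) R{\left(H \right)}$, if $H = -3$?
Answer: $-120$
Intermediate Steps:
$R{\left(x \right)} = -1 + x^{2}$ ($R{\left(x \right)} = -2 + \left(1 + x x\right) = -2 + \left(1 + x^{2}\right) = -1 + x^{2}$)
$\left(124 - 139\right) R{\left(H \right)} = \left(124 - 139\right) \left(-1 + \left(-3\right)^{2}\right) = - 15 \left(-1 + 9\right) = \left(-15\right) 8 = -120$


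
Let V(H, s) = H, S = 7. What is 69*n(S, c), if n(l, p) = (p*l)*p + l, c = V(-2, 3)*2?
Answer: 8211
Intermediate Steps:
c = -4 (c = -2*2 = -4)
n(l, p) = l + l*p² (n(l, p) = (l*p)*p + l = l*p² + l = l + l*p²)
69*n(S, c) = 69*(7*(1 + (-4)²)) = 69*(7*(1 + 16)) = 69*(7*17) = 69*119 = 8211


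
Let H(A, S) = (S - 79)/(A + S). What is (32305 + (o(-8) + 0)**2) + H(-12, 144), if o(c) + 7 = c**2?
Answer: 4693193/132 ≈ 35555.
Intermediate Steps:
H(A, S) = (-79 + S)/(A + S)
o(c) = -7 + c**2
(32305 + (o(-8) + 0)**2) + H(-12, 144) = (32305 + ((-7 + (-8)**2) + 0)**2) + (-79 + 144)/(-12 + 144) = (32305 + ((-7 + 64) + 0)**2) + 65/132 = (32305 + (57 + 0)**2) + (1/132)*65 = (32305 + 57**2) + 65/132 = (32305 + 3249) + 65/132 = 35554 + 65/132 = 4693193/132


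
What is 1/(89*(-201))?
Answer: -1/17889 ≈ -5.5900e-5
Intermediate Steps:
1/(89*(-201)) = 1/(-17889) = -1/17889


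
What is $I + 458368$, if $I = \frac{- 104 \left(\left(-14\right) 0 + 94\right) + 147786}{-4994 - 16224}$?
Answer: $\frac{4862757107}{10609} \approx 4.5836 \cdot 10^{5}$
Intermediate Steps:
$I = - \frac{69005}{10609}$ ($I = \frac{- 104 \left(0 + 94\right) + 147786}{-21218} = \left(\left(-104\right) 94 + 147786\right) \left(- \frac{1}{21218}\right) = \left(-9776 + 147786\right) \left(- \frac{1}{21218}\right) = 138010 \left(- \frac{1}{21218}\right) = - \frac{69005}{10609} \approx -6.5044$)
$I + 458368 = - \frac{69005}{10609} + 458368 = \frac{4862757107}{10609}$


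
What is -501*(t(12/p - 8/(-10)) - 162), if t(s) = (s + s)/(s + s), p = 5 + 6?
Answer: 80661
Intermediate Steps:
p = 11
t(s) = 1 (t(s) = (2*s)/((2*s)) = (2*s)*(1/(2*s)) = 1)
-501*(t(12/p - 8/(-10)) - 162) = -501*(1 - 162) = -501*(-161) = 80661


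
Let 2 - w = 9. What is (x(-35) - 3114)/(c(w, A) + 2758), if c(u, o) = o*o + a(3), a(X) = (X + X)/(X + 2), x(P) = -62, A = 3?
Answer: -15880/13841 ≈ -1.1473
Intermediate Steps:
w = -7 (w = 2 - 1*9 = 2 - 9 = -7)
a(X) = 2*X/(2 + X) (a(X) = (2*X)/(2 + X) = 2*X/(2 + X))
c(u, o) = 6/5 + o² (c(u, o) = o*o + 2*3/(2 + 3) = o² + 2*3/5 = o² + 2*3*(⅕) = o² + 6/5 = 6/5 + o²)
(x(-35) - 3114)/(c(w, A) + 2758) = (-62 - 3114)/((6/5 + 3²) + 2758) = -3176/((6/5 + 9) + 2758) = -3176/(51/5 + 2758) = -3176/13841/5 = -3176*5/13841 = -15880/13841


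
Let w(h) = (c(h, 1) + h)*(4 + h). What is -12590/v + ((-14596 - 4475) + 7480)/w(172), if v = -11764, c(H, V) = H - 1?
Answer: 155919149/177542288 ≈ 0.87821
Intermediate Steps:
c(H, V) = -1 + H
w(h) = (-1 + 2*h)*(4 + h) (w(h) = ((-1 + h) + h)*(4 + h) = (-1 + 2*h)*(4 + h))
-12590/v + ((-14596 - 4475) + 7480)/w(172) = -12590/(-11764) + ((-14596 - 4475) + 7480)/(-4 + 2*172**2 + 7*172) = -12590*(-1/11764) + (-19071 + 7480)/(-4 + 2*29584 + 1204) = 6295/5882 - 11591/(-4 + 59168 + 1204) = 6295/5882 - 11591/60368 = 155919149/177542288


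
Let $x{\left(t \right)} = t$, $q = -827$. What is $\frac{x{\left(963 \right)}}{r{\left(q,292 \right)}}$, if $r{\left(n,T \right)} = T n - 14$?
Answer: $- \frac{963}{241498} \approx -0.0039876$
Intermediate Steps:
$r{\left(n,T \right)} = -14 + T n$
$\frac{x{\left(963 \right)}}{r{\left(q,292 \right)}} = \frac{963}{-14 + 292 \left(-827\right)} = \frac{963}{-14 - 241484} = \frac{963}{-241498} = 963 \left(- \frac{1}{241498}\right) = - \frac{963}{241498}$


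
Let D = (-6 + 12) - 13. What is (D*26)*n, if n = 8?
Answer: -1456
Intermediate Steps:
D = -7 (D = 6 - 13 = -7)
(D*26)*n = -7*26*8 = -182*8 = -1456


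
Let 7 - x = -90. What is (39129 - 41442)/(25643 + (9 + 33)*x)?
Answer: -2313/29717 ≈ -0.077834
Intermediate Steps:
x = 97 (x = 7 - 1*(-90) = 7 + 90 = 97)
(39129 - 41442)/(25643 + (9 + 33)*x) = (39129 - 41442)/(25643 + (9 + 33)*97) = -2313/(25643 + 42*97) = -2313/(25643 + 4074) = -2313/29717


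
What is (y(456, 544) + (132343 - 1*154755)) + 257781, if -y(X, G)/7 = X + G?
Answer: 228369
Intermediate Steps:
y(X, G) = -7*G - 7*X (y(X, G) = -7*(X + G) = -7*(G + X) = -7*G - 7*X)
(y(456, 544) + (132343 - 1*154755)) + 257781 = ((-7*544 - 7*456) + (132343 - 1*154755)) + 257781 = ((-3808 - 3192) + (132343 - 154755)) + 257781 = (-7000 - 22412) + 257781 = -29412 + 257781 = 228369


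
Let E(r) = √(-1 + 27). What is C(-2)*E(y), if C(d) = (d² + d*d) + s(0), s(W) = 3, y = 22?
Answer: 11*√26 ≈ 56.089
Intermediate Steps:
C(d) = 3 + 2*d² (C(d) = (d² + d*d) + 3 = (d² + d²) + 3 = 2*d² + 3 = 3 + 2*d²)
E(r) = √26
C(-2)*E(y) = (3 + 2*(-2)²)*√26 = (3 + 2*4)*√26 = (3 + 8)*√26 = 11*√26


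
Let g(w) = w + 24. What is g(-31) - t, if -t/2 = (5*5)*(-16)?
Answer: -807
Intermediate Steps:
g(w) = 24 + w
t = 800 (t = -2*5*5*(-16) = -50*(-16) = -2*(-400) = 800)
g(-31) - t = (24 - 31) - 1*800 = -7 - 800 = -807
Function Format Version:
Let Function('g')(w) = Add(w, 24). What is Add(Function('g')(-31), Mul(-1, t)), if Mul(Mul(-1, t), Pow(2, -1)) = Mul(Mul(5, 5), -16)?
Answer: -807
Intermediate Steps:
Function('g')(w) = Add(24, w)
t = 800 (t = Mul(-2, Mul(Mul(5, 5), -16)) = Mul(-2, Mul(25, -16)) = Mul(-2, -400) = 800)
Add(Function('g')(-31), Mul(-1, t)) = Add(Add(24, -31), Mul(-1, 800)) = Add(-7, -800) = -807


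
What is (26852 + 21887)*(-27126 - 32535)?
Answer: -2907817479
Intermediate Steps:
(26852 + 21887)*(-27126 - 32535) = 48739*(-59661) = -2907817479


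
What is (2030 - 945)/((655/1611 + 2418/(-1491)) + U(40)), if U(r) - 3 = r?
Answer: 173744739/6691150 ≈ 25.966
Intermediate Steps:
U(r) = 3 + r
(2030 - 945)/((655/1611 + 2418/(-1491)) + U(40)) = (2030 - 945)/((655/1611 + 2418/(-1491)) + (3 + 40)) = 1085/((655*(1/1611) + 2418*(-1/1491)) + 43) = 1085/((655/1611 - 806/497) + 43) = 1085/(-972931/800667 + 43) = 1085/(33455750/800667) = 1085*(800667/33455750) = 173744739/6691150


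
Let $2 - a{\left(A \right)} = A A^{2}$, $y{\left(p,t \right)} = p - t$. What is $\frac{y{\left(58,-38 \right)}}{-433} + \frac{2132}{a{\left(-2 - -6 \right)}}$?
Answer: $- \frac{464554}{13423} \approx -34.609$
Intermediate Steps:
$a{\left(A \right)} = 2 - A^{3}$ ($a{\left(A \right)} = 2 - A A^{2} = 2 - A^{3}$)
$\frac{y{\left(58,-38 \right)}}{-433} + \frac{2132}{a{\left(-2 - -6 \right)}} = \frac{58 - -38}{-433} + \frac{2132}{2 - \left(-2 - -6\right)^{3}} = \left(58 + 38\right) \left(- \frac{1}{433}\right) + \frac{2132}{2 - \left(-2 + 6\right)^{3}} = 96 \left(- \frac{1}{433}\right) + \frac{2132}{2 - 4^{3}} = - \frac{96}{433} + \frac{2132}{2 - 64} = - \frac{96}{433} + \frac{2132}{-62} = - \frac{96}{433} + 2132 \left(- \frac{1}{62}\right) = - \frac{96}{433} - \frac{1066}{31} = - \frac{464554}{13423}$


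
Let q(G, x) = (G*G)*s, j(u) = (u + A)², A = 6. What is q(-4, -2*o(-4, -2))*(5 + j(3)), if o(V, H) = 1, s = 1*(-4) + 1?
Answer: -4128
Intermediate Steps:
s = -3 (s = -4 + 1 = -3)
j(u) = (6 + u)² (j(u) = (u + 6)² = (6 + u)²)
q(G, x) = -3*G² (q(G, x) = (G*G)*(-3) = G²*(-3) = -3*G²)
q(-4, -2*o(-4, -2))*(5 + j(3)) = (-3*(-4)²)*(5 + (6 + 3)²) = (-3*16)*(5 + 9²) = -48*(5 + 81) = -48*86 = -4128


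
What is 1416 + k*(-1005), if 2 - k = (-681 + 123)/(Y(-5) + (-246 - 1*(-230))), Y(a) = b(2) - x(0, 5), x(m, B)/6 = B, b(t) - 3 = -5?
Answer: 88713/8 ≈ 11089.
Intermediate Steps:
b(t) = -2 (b(t) = 3 - 5 = -2)
x(m, B) = 6*B
Y(a) = -32 (Y(a) = -2 - 6*5 = -2 - 1*30 = -2 - 30 = -32)
k = -77/8 (k = 2 - (-681 + 123)/(-32 + (-246 - 1*(-230))) = 2 - (-558)/(-32 + (-246 + 230)) = 2 - (-558)/(-32 - 16) = 2 - (-558)/(-48) = 2 - (-558)*(-1)/48 = 2 - 1*93/8 = 2 - 93/8 = -77/8 ≈ -9.6250)
1416 + k*(-1005) = 1416 - 77/8*(-1005) = 1416 + 77385/8 = 88713/8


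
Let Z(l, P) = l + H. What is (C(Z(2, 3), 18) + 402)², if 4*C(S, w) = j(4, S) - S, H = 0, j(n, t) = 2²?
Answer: 648025/4 ≈ 1.6201e+5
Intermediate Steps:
j(n, t) = 4
Z(l, P) = l (Z(l, P) = l + 0 = l)
C(S, w) = 1 - S/4 (C(S, w) = (4 - S)/4 = 1 - S/4)
(C(Z(2, 3), 18) + 402)² = ((1 - ¼*2) + 402)² = ((1 - ½) + 402)² = (½ + 402)² = (805/2)² = 648025/4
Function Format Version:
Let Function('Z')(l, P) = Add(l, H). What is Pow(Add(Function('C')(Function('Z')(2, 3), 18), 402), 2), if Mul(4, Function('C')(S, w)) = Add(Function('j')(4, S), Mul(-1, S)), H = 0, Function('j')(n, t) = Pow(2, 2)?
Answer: Rational(648025, 4) ≈ 1.6201e+5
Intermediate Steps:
Function('j')(n, t) = 4
Function('Z')(l, P) = l (Function('Z')(l, P) = Add(l, 0) = l)
Function('C')(S, w) = Add(1, Mul(Rational(-1, 4), S)) (Function('C')(S, w) = Mul(Rational(1, 4), Add(4, Mul(-1, S))) = Add(1, Mul(Rational(-1, 4), S)))
Pow(Add(Function('C')(Function('Z')(2, 3), 18), 402), 2) = Pow(Add(Add(1, Mul(Rational(-1, 4), 2)), 402), 2) = Pow(Add(Add(1, Rational(-1, 2)), 402), 2) = Pow(Add(Rational(1, 2), 402), 2) = Pow(Rational(805, 2), 2) = Rational(648025, 4)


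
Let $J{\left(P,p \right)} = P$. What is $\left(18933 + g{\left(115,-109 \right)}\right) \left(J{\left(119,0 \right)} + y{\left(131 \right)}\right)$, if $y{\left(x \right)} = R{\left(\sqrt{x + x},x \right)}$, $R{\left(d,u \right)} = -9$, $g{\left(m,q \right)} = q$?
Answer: $2070640$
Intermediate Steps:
$y{\left(x \right)} = -9$
$\left(18933 + g{\left(115,-109 \right)}\right) \left(J{\left(119,0 \right)} + y{\left(131 \right)}\right) = \left(18933 - 109\right) \left(119 - 9\right) = 18824 \cdot 110 = 2070640$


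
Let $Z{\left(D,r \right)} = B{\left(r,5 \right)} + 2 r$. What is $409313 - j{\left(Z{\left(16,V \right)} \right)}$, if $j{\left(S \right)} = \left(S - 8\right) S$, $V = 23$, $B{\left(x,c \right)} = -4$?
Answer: $407885$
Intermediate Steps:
$Z{\left(D,r \right)} = -4 + 2 r$
$j{\left(S \right)} = S \left(-8 + S\right)$ ($j{\left(S \right)} = \left(-8 + S\right) S = S \left(-8 + S\right)$)
$409313 - j{\left(Z{\left(16,V \right)} \right)} = 409313 - \left(-4 + 2 \cdot 23\right) \left(-8 + \left(-4 + 2 \cdot 23\right)\right) = 409313 - \left(-4 + 46\right) \left(-8 + \left(-4 + 46\right)\right) = 409313 - 42 \left(-8 + 42\right) = 409313 - 42 \cdot 34 = 409313 - 1428 = 407885$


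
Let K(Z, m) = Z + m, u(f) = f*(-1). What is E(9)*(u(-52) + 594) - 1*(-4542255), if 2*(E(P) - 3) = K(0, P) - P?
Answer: 4544193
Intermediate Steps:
u(f) = -f
E(P) = 3 (E(P) = 3 + ((0 + P) - P)/2 = 3 + (P - P)/2 = 3 + (1/2)*0 = 3 + 0 = 3)
E(9)*(u(-52) + 594) - 1*(-4542255) = 3*(-1*(-52) + 594) - 1*(-4542255) = 3*(52 + 594) + 4542255 = 3*646 + 4542255 = 1938 + 4542255 = 4544193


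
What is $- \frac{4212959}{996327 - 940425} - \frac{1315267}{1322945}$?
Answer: $- \frac{5647039100089}{73955271390} \approx -76.358$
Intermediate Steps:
$- \frac{4212959}{996327 - 940425} - \frac{1315267}{1322945} = - \frac{4212959}{55902} - \frac{1315267}{1322945} = - \frac{5647039100089}{73955271390}$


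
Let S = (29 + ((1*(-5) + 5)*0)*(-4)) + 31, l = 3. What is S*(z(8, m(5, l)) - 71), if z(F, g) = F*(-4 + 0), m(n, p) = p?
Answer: -6180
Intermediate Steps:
z(F, g) = -4*F (z(F, g) = F*(-4) = -4*F)
S = 60 (S = (29 + ((-5 + 5)*0)*(-4)) + 31 = (29 + (0*0)*(-4)) + 31 = (29 + 0*(-4)) + 31 = (29 + 0) + 31 = 29 + 31 = 60)
S*(z(8, m(5, l)) - 71) = 60*(-4*8 - 71) = 60*(-32 - 71) = 60*(-103) = -6180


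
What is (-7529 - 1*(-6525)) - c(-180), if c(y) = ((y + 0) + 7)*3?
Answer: -485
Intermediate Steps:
c(y) = 21 + 3*y (c(y) = (y + 7)*3 = (7 + y)*3 = 21 + 3*y)
(-7529 - 1*(-6525)) - c(-180) = (-7529 - 1*(-6525)) - (21 + 3*(-180)) = (-7529 + 6525) - (21 - 540) = -1004 - 1*(-519) = -1004 + 519 = -485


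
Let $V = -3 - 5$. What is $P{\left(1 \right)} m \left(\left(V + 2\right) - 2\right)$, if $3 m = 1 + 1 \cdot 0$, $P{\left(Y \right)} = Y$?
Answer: $- \frac{8}{3} \approx -2.6667$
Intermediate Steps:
$V = -8$ ($V = -3 - 5 = -8$)
$m = \frac{1}{3}$ ($m = \frac{1 + 1 \cdot 0}{3} = \frac{1 + 0}{3} = \frac{1}{3} \cdot 1 = \frac{1}{3} \approx 0.33333$)
$P{\left(1 \right)} m \left(\left(V + 2\right) - 2\right) = 1 \cdot \frac{1}{3} \left(\left(-8 + 2\right) - 2\right) = \frac{-6 - 2}{3} = \frac{1}{3} \left(-8\right) = - \frac{8}{3}$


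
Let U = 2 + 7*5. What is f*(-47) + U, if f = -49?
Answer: 2340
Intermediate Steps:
U = 37 (U = 2 + 35 = 37)
f*(-47) + U = -49*(-47) + 37 = 2303 + 37 = 2340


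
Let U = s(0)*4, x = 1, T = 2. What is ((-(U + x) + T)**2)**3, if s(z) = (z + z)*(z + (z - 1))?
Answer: 1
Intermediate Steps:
s(z) = 2*z*(-1 + 2*z) (s(z) = (2*z)*(z + (-1 + z)) = (2*z)*(-1 + 2*z) = 2*z*(-1 + 2*z))
U = 0 (U = (2*0*(-1 + 2*0))*4 = (2*0*(-1 + 0))*4 = (2*0*(-1))*4 = 0*4 = 0)
((-(U + x) + T)**2)**3 = ((-(0 + 1) + 2)**2)**3 = ((-1*1 + 2)**2)**3 = ((-1 + 2)**2)**3 = (1**2)**3 = 1**3 = 1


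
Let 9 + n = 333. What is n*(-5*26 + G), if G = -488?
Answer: -200232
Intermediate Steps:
n = 324 (n = -9 + 333 = 324)
n*(-5*26 + G) = 324*(-5*26 - 488) = 324*(-130 - 488) = 324*(-618) = -200232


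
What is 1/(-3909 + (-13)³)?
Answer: -1/6106 ≈ -0.00016377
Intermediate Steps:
1/(-3909 + (-13)³) = 1/(-3909 - 2197) = 1/(-6106) = -1/6106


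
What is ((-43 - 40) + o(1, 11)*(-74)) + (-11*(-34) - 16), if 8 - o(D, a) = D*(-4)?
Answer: -613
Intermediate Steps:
o(D, a) = 8 + 4*D (o(D, a) = 8 - D*(-4) = 8 - (-4)*D = 8 + 4*D)
((-43 - 40) + o(1, 11)*(-74)) + (-11*(-34) - 16) = ((-43 - 40) + (8 + 4*1)*(-74)) + (-11*(-34) - 16) = (-83 + (8 + 4)*(-74)) + (374 - 16) = (-83 + 12*(-74)) + 358 = (-83 - 888) + 358 = -971 + 358 = -613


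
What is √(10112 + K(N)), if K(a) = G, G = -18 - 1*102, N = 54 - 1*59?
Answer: 2*√2498 ≈ 99.960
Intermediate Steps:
N = -5 (N = 54 - 59 = -5)
G = -120 (G = -18 - 102 = -120)
K(a) = -120
√(10112 + K(N)) = √(10112 - 120) = √9992 = 2*√2498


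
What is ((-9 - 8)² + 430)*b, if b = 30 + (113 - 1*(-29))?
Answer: 123668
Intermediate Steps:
b = 172 (b = 30 + (113 + 29) = 30 + 142 = 172)
((-9 - 8)² + 430)*b = ((-9 - 8)² + 430)*172 = ((-17)² + 430)*172 = (289 + 430)*172 = 719*172 = 123668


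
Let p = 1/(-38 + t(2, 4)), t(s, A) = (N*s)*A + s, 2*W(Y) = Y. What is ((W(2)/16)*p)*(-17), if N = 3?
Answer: 17/192 ≈ 0.088542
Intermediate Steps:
W(Y) = Y/2
t(s, A) = s + 3*A*s (t(s, A) = (3*s)*A + s = 3*A*s + s = s + 3*A*s)
p = -1/12 (p = 1/(-38 + 2*(1 + 3*4)) = 1/(-38 + 2*(1 + 12)) = 1/(-38 + 2*13) = 1/(-38 + 26) = 1/(-12) = -1/12 ≈ -0.083333)
((W(2)/16)*p)*(-17) = ((((½)*2)/16)*(-1/12))*(-17) = ((1*(1/16))*(-1/12))*(-17) = ((1/16)*(-1/12))*(-17) = -1/192*(-17) = 17/192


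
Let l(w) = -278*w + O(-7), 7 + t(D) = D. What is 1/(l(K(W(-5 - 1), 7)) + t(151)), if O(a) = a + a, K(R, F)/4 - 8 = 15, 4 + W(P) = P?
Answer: -1/25446 ≈ -3.9299e-5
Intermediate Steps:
W(P) = -4 + P
K(R, F) = 92 (K(R, F) = 32 + 4*15 = 32 + 60 = 92)
O(a) = 2*a
t(D) = -7 + D
l(w) = -14 - 278*w (l(w) = -278*w + 2*(-7) = -278*w - 14 = -14 - 278*w)
1/(l(K(W(-5 - 1), 7)) + t(151)) = 1/((-14 - 278*92) + (-7 + 151)) = 1/((-14 - 25576) + 144) = 1/(-25590 + 144) = 1/(-25446) = -1/25446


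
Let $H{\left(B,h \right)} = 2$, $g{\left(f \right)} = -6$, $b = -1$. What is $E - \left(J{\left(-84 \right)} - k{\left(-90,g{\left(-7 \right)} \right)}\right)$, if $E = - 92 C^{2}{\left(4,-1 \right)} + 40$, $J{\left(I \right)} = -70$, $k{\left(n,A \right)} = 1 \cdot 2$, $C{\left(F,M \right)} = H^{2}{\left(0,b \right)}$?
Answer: $-1360$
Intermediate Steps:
$C{\left(F,M \right)} = 4$ ($C{\left(F,M \right)} = 2^{2} = 4$)
$k{\left(n,A \right)} = 2$
$E = -1432$ ($E = - 92 \cdot 4^{2} + 40 = \left(-92\right) 16 + 40 = -1472 + 40 = -1432$)
$E - \left(J{\left(-84 \right)} - k{\left(-90,g{\left(-7 \right)} \right)}\right) = -1432 - \left(-70 - 2\right) = -1432 - -72 = -1432 + 72 = -1360$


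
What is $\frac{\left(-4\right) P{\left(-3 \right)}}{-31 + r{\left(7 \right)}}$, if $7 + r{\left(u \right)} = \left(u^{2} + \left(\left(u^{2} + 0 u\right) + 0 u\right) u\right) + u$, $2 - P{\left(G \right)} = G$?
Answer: $- \frac{20}{361} \approx -0.055402$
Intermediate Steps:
$P{\left(G \right)} = 2 - G$
$r{\left(u \right)} = -7 + u + u^{2} + u^{3}$ ($r{\left(u \right)} = -7 + \left(\left(u^{2} + \left(\left(u^{2} + 0 u\right) + 0 u\right) u\right) + u\right) = -7 + \left(\left(u^{2} + \left(\left(u^{2} + 0\right) + 0\right) u\right) + u\right) = -7 + \left(\left(u^{2} + \left(u^{2} + 0\right) u\right) + u\right) = -7 + \left(\left(u^{2} + u^{2} u\right) + u\right) = -7 + \left(\left(u^{2} + u^{3}\right) + u\right) = -7 + \left(u + u^{2} + u^{3}\right) = -7 + u + u^{2} + u^{3}$)
$\frac{\left(-4\right) P{\left(-3 \right)}}{-31 + r{\left(7 \right)}} = \frac{\left(-4\right) \left(2 - -3\right)}{-31 + \left(-7 + 7 + 7^{2} + 7^{3}\right)} = \frac{\left(-4\right) \left(2 + 3\right)}{-31 + \left(-7 + 7 + 49 + 343\right)} = \frac{\left(-4\right) 5}{-31 + 392} = - \frac{20}{361}$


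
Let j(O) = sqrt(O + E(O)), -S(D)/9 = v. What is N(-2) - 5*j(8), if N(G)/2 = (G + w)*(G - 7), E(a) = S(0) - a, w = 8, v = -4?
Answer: -138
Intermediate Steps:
S(D) = 36 (S(D) = -9*(-4) = 36)
E(a) = 36 - a
N(G) = 2*(-7 + G)*(8 + G) (N(G) = 2*((G + 8)*(G - 7)) = 2*((8 + G)*(-7 + G)) = 2*((-7 + G)*(8 + G)) = 2*(-7 + G)*(8 + G))
j(O) = 6 (j(O) = sqrt(O + (36 - O)) = sqrt(36) = 6)
N(-2) - 5*j(8) = (-112 + 2*(-2) + 2*(-2)**2) - 5*6 = (-112 - 4 + 2*4) - 30 = (-112 - 4 + 8) - 30 = -108 - 30 = -138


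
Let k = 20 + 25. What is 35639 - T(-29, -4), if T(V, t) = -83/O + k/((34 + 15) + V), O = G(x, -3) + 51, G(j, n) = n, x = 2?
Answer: 1710647/48 ≈ 35639.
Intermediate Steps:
k = 45
O = 48 (O = -3 + 51 = 48)
T(V, t) = -83/48 + 45/(49 + V) (T(V, t) = -83/48 + 45/((34 + 15) + V) = -83*1/48 + 45/(49 + V) = -83/48 + 45/(49 + V))
35639 - T(-29, -4) = 35639 - (-1907 - 83*(-29))/(48*(49 - 29)) = 35639 - (-1907 + 2407)/(48*20) = 35639 - 500/(48*20) = 35639 - 1*25/48 = 35639 - 25/48 = 1710647/48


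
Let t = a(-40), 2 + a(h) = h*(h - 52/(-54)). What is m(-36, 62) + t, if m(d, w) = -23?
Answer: 41485/27 ≈ 1536.5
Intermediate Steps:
a(h) = -2 + h*(26/27 + h) (a(h) = -2 + h*(h - 52/(-54)) = -2 + h*(h - 52*(-1/54)) = -2 + h*(h + 26/27) = -2 + h*(26/27 + h))
t = 42106/27 (t = -2 + (-40)**2 + (26/27)*(-40) = -2 + 1600 - 1040/27 = 42106/27 ≈ 1559.5)
m(-36, 62) + t = -23 + 42106/27 = 41485/27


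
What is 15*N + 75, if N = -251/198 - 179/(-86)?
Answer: 123745/1419 ≈ 87.206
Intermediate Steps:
N = 3464/4257 (N = -251*1/198 - 179*(-1/86) = -251/198 + 179/86 = 3464/4257 ≈ 0.81372)
15*N + 75 = 15*(3464/4257) + 75 = 17320/1419 + 75 = 123745/1419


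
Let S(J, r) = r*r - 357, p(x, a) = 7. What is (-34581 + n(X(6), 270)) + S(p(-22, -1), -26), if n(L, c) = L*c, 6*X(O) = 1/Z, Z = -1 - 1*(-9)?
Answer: -274051/8 ≈ -34256.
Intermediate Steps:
S(J, r) = -357 + r² (S(J, r) = r² - 357 = -357 + r²)
Z = 8 (Z = -1 + 9 = 8)
X(O) = 1/48 (X(O) = (⅙)/8 = (⅙)*(⅛) = 1/48)
(-34581 + n(X(6), 270)) + S(p(-22, -1), -26) = (-34581 + (1/48)*270) + (-357 + (-26)²) = (-34581 + 45/8) + (-357 + 676) = -276603/8 + 319 = -274051/8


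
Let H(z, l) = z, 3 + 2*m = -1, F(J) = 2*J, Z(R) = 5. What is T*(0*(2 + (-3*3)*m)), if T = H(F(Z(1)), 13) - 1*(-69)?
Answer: 0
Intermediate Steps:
m = -2 (m = -3/2 + (½)*(-1) = -3/2 - ½ = -2)
T = 79 (T = 2*5 - 1*(-69) = 10 + 69 = 79)
T*(0*(2 + (-3*3)*m)) = 79*(0*(2 - 3*3*(-2))) = 79*(0*(2 - 9*(-2))) = 79*(0*(2 + 18)) = 79*(0*20) = 79*0 = 0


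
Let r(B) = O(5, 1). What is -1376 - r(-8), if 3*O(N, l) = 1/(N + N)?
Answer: -41281/30 ≈ -1376.0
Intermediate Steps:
O(N, l) = 1/(6*N) (O(N, l) = 1/(3*(N + N)) = 1/(3*((2*N))) = (1/(2*N))/3 = 1/(6*N))
r(B) = 1/30 (r(B) = (⅙)/5 = (⅙)*(⅕) = 1/30)
-1376 - r(-8) = -1376 - 1*1/30 = -1376 - 1/30 = -41281/30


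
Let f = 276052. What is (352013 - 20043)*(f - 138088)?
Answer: 45799909080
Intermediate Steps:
(352013 - 20043)*(f - 138088) = (352013 - 20043)*(276052 - 138088) = 331970*137964 = 45799909080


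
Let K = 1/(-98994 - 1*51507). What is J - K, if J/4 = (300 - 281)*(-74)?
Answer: -846417623/150501 ≈ -5624.0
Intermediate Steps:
K = -1/150501 (K = 1/(-98994 - 51507) = 1/(-150501) = -1/150501 ≈ -6.6445e-6)
J = -5624 (J = 4*((300 - 281)*(-74)) = 4*(19*(-74)) = 4*(-1406) = -5624)
J - K = -5624 - 1*(-1/150501) = -5624 + 1/150501 = -846417623/150501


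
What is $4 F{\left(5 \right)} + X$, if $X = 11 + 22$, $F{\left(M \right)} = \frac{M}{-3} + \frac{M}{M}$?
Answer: $\frac{91}{3} \approx 30.333$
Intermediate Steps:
$F{\left(M \right)} = 1 - \frac{M}{3}$ ($F{\left(M \right)} = M \left(- \frac{1}{3}\right) + 1 = - \frac{M}{3} + 1 = 1 - \frac{M}{3}$)
$X = 33$
$4 F{\left(5 \right)} + X = 4 \left(1 - \frac{5}{3}\right) + 33 = 4 \left(- \frac{2}{3}\right) + 33 = - \frac{8}{3} + 33 = \frac{91}{3}$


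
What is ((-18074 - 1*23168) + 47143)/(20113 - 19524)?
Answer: 5901/589 ≈ 10.019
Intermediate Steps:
((-18074 - 1*23168) + 47143)/(20113 - 19524) = ((-18074 - 23168) + 47143)/589 = (-41242 + 47143)*(1/589) = 5901*(1/589) = 5901/589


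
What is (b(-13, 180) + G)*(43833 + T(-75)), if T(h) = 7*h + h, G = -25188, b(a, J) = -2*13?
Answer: -1090076862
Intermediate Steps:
b(a, J) = -26
T(h) = 8*h
(b(-13, 180) + G)*(43833 + T(-75)) = (-26 - 25188)*(43833 + 8*(-75)) = -25214*(43833 - 600) = -25214*43233 = -1090076862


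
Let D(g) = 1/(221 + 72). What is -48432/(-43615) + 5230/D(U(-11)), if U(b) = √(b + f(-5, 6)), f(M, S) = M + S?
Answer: 66835238282/43615 ≈ 1.5324e+6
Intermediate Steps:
U(b) = √(1 + b) (U(b) = √(b + (-5 + 6)) = √(b + 1) = √(1 + b))
D(g) = 1/293
-48432/(-43615) + 5230/D(U(-11)) = -48432/(-43615) + 5230/(1/293) = -48432*(-1/43615) + 5230*293 = 48432/43615 + 1532390 = 66835238282/43615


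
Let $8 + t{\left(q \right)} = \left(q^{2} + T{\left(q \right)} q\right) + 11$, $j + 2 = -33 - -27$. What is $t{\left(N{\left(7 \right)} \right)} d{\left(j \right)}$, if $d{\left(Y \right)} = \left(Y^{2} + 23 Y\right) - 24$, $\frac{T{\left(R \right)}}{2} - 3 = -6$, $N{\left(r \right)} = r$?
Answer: $-1440$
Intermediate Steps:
$j = -8$ ($j = -2 - 6 = -8$)
$T{\left(R \right)} = -6$ ($T{\left(R \right)} = 6 + 2 \left(-6\right) = 6 - 12 = -6$)
$d{\left(Y \right)} = -24 + Y^{2} + 23 Y$
$t{\left(q \right)} = 3 + q^{2} - 6 q$ ($t{\left(q \right)} = -8 + \left(\left(q^{2} - 6 q\right) + 11\right) = -8 + \left(11 + q^{2} - 6 q\right) = 3 + q^{2} - 6 q$)
$t{\left(N{\left(7 \right)} \right)} d{\left(j \right)} = \left(3 + 7^{2} - 42\right) \left(-24 + \left(-8\right)^{2} + 23 \left(-8\right)\right) = \left(3 + 49 - 42\right) \left(-24 + 64 - 184\right) = 10 \left(-144\right) = -1440$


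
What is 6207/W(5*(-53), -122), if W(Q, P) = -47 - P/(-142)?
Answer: -440697/3398 ≈ -129.69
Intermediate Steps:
W(Q, P) = -47 + P/142 (W(Q, P) = -47 - P*(-1)/142 = -47 - (-1)*P/142 = -47 + P/142)
6207/W(5*(-53), -122) = 6207/(-47 + (1/142)*(-122)) = 6207/(-47 - 61/71) = 6207/(-3398/71) = 6207*(-71/3398) = -440697/3398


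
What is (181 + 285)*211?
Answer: 98326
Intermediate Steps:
(181 + 285)*211 = 466*211 = 98326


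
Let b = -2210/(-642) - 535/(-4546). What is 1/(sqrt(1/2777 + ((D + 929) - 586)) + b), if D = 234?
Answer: -4210477248559866/667429125707763731 + 2129457258756*sqrt(4449670410)/3337145628538818655 ≈ 0.036257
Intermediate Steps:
b = 5195065/1459266 (b = -2210*(-1/642) - 535*(-1/4546) = 1105/321 + 535/4546 = 5195065/1459266 ≈ 3.5601)
1/(sqrt(1/2777 + ((D + 929) - 586)) + b) = 1/(sqrt(1/2777 + ((234 + 929) - 586)) + 5195065/1459266) = 1/(sqrt(1/2777 + (1163 - 586)) + 5195065/1459266) = 1/(sqrt(1/2777 + 577) + 5195065/1459266) = 1/(sqrt(1602330/2777) + 5195065/1459266) = 1/(sqrt(4449670410)/2777 + 5195065/1459266) = 1/(5195065/1459266 + sqrt(4449670410)/2777)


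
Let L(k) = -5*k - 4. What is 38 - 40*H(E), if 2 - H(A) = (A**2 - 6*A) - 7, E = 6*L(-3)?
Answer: 158078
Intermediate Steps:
L(k) = -4 - 5*k
E = 66 (E = 6*(-4 - 5*(-3)) = 6*(-4 + 15) = 6*11 = 66)
H(A) = 9 - A**2 + 6*A (H(A) = 2 - ((A**2 - 6*A) - 7) = 2 - (-7 + A**2 - 6*A) = 2 + (7 - A**2 + 6*A) = 9 - A**2 + 6*A)
38 - 40*H(E) = 38 - 40*(9 - 1*66**2 + 6*66) = 38 - 40*(9 - 1*4356 + 396) = 38 - 40*(9 - 4356 + 396) = 38 - 40*(-3951) = 38 + 158040 = 158078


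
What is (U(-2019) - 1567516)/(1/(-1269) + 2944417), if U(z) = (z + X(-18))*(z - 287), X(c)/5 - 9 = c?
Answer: 92062143/84919663 ≈ 1.0841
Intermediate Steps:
X(c) = 45 + 5*c
U(z) = (-287 + z)*(-45 + z) (U(z) = (z + (45 + 5*(-18)))*(z - 287) = (z + (45 - 90))*(-287 + z) = (z - 45)*(-287 + z) = (-45 + z)*(-287 + z) = (-287 + z)*(-45 + z))
(U(-2019) - 1567516)/(1/(-1269) + 2944417) = ((12915 + (-2019)² - 332*(-2019)) - 1567516)/(1/(-1269) + 2944417) = ((12915 + 4076361 + 670308) - 1567516)/(-1/1269 + 2944417) = (4759584 - 1567516)/(3736465172/1269) = 3192068*(1269/3736465172) = 92062143/84919663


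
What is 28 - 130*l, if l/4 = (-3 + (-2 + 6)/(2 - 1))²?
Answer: -492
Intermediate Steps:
l = 4 (l = 4*(-3 + (-2 + 6)/(2 - 1))² = 4*(-3 + 4/1)² = 4*(-3 + 4*1)² = 4*(-3 + 4)² = 4*1² = 4*1 = 4)
28 - 130*l = 28 - 130*4 = 28 - 520 = -492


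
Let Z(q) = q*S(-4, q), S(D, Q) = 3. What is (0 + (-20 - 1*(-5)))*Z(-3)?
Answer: 135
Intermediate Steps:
Z(q) = 3*q (Z(q) = q*3 = 3*q)
(0 + (-20 - 1*(-5)))*Z(-3) = (0 + (-20 - 1*(-5)))*(3*(-3)) = (0 + (-20 + 5))*(-9) = (0 - 15)*(-9) = -15*(-9) = 135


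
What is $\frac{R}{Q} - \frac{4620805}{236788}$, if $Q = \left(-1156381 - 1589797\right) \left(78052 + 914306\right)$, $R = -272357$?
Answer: $- \frac{92592495621461239}{4744799221239342} \approx -19.515$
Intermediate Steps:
$Q = -2725191707724$ ($Q = \left(-2746178\right) 992358 = -2725191707724$)
$\frac{R}{Q} - \frac{4620805}{236788} = - \frac{272357}{-2725191707724} - \frac{4620805}{236788} = \left(-272357\right) \left(- \frac{1}{2725191707724}\right) - \frac{4620805}{236788} = \frac{16021}{160305394572} - \frac{4620805}{236788} = - \frac{92592495621461239}{4744799221239342}$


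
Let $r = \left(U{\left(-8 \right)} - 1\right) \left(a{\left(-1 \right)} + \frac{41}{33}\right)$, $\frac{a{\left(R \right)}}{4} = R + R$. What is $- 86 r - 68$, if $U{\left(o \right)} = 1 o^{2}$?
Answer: $\frac{401990}{11} \approx 36545.0$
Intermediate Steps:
$U{\left(o \right)} = o^{2}$
$a{\left(R \right)} = 8 R$ ($a{\left(R \right)} = 4 \left(R + R\right) = 4 \cdot 2 R = 8 R$)
$r = - \frac{4683}{11}$ ($r = \left(\left(-8\right)^{2} - 1\right) \left(8 \left(-1\right) + \frac{41}{33}\right) = \left(64 - 1\right) \left(-8 + 41 \cdot \frac{1}{33}\right) = 63 \left(-8 + \frac{41}{33}\right) = 63 \left(- \frac{223}{33}\right) = - \frac{4683}{11} \approx -425.73$)
$- 86 r - 68 = \left(-86\right) \left(- \frac{4683}{11}\right) - 68 = \frac{402738}{11} - 68 = \frac{401990}{11}$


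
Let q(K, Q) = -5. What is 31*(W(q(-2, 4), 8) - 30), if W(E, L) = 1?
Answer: -899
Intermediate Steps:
31*(W(q(-2, 4), 8) - 30) = 31*(1 - 30) = 31*(-29) = -899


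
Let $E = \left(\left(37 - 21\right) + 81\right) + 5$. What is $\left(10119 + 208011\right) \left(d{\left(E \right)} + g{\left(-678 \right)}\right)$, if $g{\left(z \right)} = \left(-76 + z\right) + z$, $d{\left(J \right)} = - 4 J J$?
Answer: $-9390060240$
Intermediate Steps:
$E = 102$ ($E = \left(16 + 81\right) + 5 = 97 + 5 = 102$)
$d{\left(J \right)} = - 4 J^{2}$
$g{\left(z \right)} = -76 + 2 z$
$\left(10119 + 208011\right) \left(d{\left(E \right)} + g{\left(-678 \right)}\right) = \left(10119 + 208011\right) \left(- 4 \cdot 102^{2} + \left(-76 + 2 \left(-678\right)\right)\right) = 218130 \left(\left(-4\right) 10404 - 1432\right) = 218130 \left(-41616 - 1432\right) = 218130 \left(-43048\right) = -9390060240$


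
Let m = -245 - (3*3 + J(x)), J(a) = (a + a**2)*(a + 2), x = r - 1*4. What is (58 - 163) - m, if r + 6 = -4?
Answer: -2035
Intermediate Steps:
r = -10 (r = -6 - 4 = -10)
x = -14 (x = -10 - 1*4 = -10 - 4 = -14)
J(a) = (2 + a)*(a + a**2) (J(a) = (a + a**2)*(2 + a) = (2 + a)*(a + a**2))
m = 1930 (m = -245 - (3*3 - 14*(2 + (-14)**2 + 3*(-14))) = -245 - (9 - 14*(2 + 196 - 42)) = -245 - (9 - 14*156) = -245 - (9 - 2184) = -245 - 1*(-2175) = -245 + 2175 = 1930)
(58 - 163) - m = (58 - 163) - 1*1930 = -105 - 1930 = -2035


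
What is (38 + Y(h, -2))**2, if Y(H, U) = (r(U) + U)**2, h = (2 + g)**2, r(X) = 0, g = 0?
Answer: 1764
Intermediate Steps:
h = 4 (h = (2 + 0)**2 = 2**2 = 4)
Y(H, U) = U**2 (Y(H, U) = (0 + U)**2 = U**2)
(38 + Y(h, -2))**2 = (38 + (-2)**2)**2 = (38 + 4)**2 = 42**2 = 1764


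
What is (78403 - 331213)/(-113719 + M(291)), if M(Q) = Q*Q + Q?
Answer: 252810/28747 ≈ 8.7943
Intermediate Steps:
M(Q) = Q + Q² (M(Q) = Q² + Q = Q + Q²)
(78403 - 331213)/(-113719 + M(291)) = (78403 - 331213)/(-113719 + 291*(1 + 291)) = -252810/(-113719 + 291*292) = -252810/(-113719 + 84972) = -252810/(-28747) = -252810*(-1/28747) = 252810/28747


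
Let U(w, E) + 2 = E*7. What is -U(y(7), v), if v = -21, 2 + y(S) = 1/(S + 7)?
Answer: 149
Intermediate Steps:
y(S) = -2 + 1/(7 + S) (y(S) = -2 + 1/(S + 7) = -2 + 1/(7 + S))
U(w, E) = -2 + 7*E (U(w, E) = -2 + E*7 = -2 + 7*E)
-U(y(7), v) = -(-2 + 7*(-21)) = -(-2 - 147) = -1*(-149) = 149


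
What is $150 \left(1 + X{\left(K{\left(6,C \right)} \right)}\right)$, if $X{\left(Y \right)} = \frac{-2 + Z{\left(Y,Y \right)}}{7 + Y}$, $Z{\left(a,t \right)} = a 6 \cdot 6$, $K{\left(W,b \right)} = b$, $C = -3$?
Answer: $-3975$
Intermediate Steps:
$Z{\left(a,t \right)} = 36 a$ ($Z{\left(a,t \right)} = 6 a 6 = 36 a$)
$X{\left(Y \right)} = \frac{-2 + 36 Y}{7 + Y}$
$150 \left(1 + X{\left(K{\left(6,C \right)} \right)}\right) = 150 \left(1 + \frac{2 \left(-1 + 18 \left(-3\right)\right)}{7 - 3}\right) = 150 \left(1 + \frac{2 \left(-1 - 54\right)}{4}\right) = 150 \left(1 + 2 \cdot \frac{1}{4} \left(-55\right)\right) = 150 \left(1 - \frac{55}{2}\right) = 150 \left(- \frac{53}{2}\right) = -3975$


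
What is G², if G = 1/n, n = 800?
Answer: 1/640000 ≈ 1.5625e-6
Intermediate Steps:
G = 1/800 ≈ 0.0012500
G² = (1/800)² = 1/640000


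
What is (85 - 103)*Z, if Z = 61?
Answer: -1098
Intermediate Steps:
(85 - 103)*Z = (85 - 103)*61 = -18*61 = -1098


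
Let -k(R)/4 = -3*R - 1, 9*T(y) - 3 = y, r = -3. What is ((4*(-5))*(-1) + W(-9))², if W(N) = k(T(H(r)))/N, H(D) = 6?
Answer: 26896/81 ≈ 332.05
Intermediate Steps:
T(y) = ⅓ + y/9
k(R) = 4 + 12*R (k(R) = -4*(-3*R - 1) = -4*(-1 - 3*R) = 4 + 12*R)
W(N) = 16/N (W(N) = (4 + 12*(⅓ + (⅑)*6))/N = (4 + 12*(⅓ + ⅔))/N = (4 + 12*1)/N = (4 + 12)/N = 16/N)
((4*(-5))*(-1) + W(-9))² = ((4*(-5))*(-1) + 16/(-9))² = (-20*(-1) + 16*(-⅑))² = (20 - 16/9)² = (164/9)² = 26896/81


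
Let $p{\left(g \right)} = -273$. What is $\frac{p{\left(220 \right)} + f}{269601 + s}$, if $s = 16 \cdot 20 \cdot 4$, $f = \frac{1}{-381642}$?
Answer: $- \frac{104188267}{103379566602} \approx -0.0010078$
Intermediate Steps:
$f = - \frac{1}{381642} \approx -2.6203 \cdot 10^{-6}$
$s = 1280$ ($s = 320 \cdot 4 = 1280$)
$\frac{p{\left(220 \right)} + f}{269601 + s} = \frac{-273 - \frac{1}{381642}}{269601 + 1280} = - \frac{104188267}{381642 \cdot 270881} = \left(- \frac{104188267}{381642}\right) \frac{1}{270881} = - \frac{104188267}{103379566602}$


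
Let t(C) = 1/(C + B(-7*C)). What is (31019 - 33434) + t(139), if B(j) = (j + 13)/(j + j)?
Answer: -327779732/135727 ≈ -2415.0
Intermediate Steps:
B(j) = (13 + j)/(2*j) (B(j) = (13 + j)/((2*j)) = (13 + j)*(1/(2*j)) = (13 + j)/(2*j))
t(C) = 1/(C - (13 - 7*C)/(14*C)) (t(C) = 1/(C + (13 - 7*C)/(2*((-7*C)))) = 1/(C + (-1/(7*C))*(13 - 7*C)/2) = 1/(C - (13 - 7*C)/(14*C)))
(31019 - 33434) + t(139) = (31019 - 33434) + 14*139/(-13 + 7*139 + 14*139²) = -2415 + 14*139/(-13 + 973 + 14*19321) = -2415 + 14*139/(-13 + 973 + 270494) = -2415 + 14*139/271454 = -2415 + 14*139*(1/271454) = -2415 + 973/135727 = -327779732/135727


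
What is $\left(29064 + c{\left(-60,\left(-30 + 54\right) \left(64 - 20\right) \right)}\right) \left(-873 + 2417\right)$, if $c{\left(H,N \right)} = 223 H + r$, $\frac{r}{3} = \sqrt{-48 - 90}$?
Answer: $24216096 + 4632 i \sqrt{138} \approx 2.4216 \cdot 10^{7} + 54414.0 i$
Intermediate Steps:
$r = 3 i \sqrt{138}$ ($r = 3 \sqrt{-48 - 90} = 3 \sqrt{-138} = 3 i \sqrt{138} \approx 35.242 i$)
$c{\left(H,N \right)} = 223 H + 3 i \sqrt{138}$
$\left(29064 + c{\left(-60,\left(-30 + 54\right) \left(64 - 20\right) \right)}\right) \left(-873 + 2417\right) = \left(29064 + \left(223 \left(-60\right) + 3 i \sqrt{138}\right)\right) \left(-873 + 2417\right) = \left(29064 - \left(13380 - 3 i \sqrt{138}\right)\right) 1544 = \left(15684 + 3 i \sqrt{138}\right) 1544 = 24216096 + 4632 i \sqrt{138}$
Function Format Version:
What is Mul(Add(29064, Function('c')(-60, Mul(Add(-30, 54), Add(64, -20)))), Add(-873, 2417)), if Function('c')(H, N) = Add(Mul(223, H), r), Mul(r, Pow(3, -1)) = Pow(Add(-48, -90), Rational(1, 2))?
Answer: Add(24216096, Mul(4632, I, Pow(138, Rational(1, 2)))) ≈ Add(2.4216e+7, Mul(54414., I))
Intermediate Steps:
r = Mul(3, I, Pow(138, Rational(1, 2))) (r = Mul(3, Pow(Add(-48, -90), Rational(1, 2))) = Mul(3, Pow(-138, Rational(1, 2))) = Mul(3, Mul(I, Pow(138, Rational(1, 2)))) = Mul(3, I, Pow(138, Rational(1, 2))) ≈ Mul(35.242, I))
Function('c')(H, N) = Add(Mul(223, H), Mul(3, I, Pow(138, Rational(1, 2))))
Mul(Add(29064, Function('c')(-60, Mul(Add(-30, 54), Add(64, -20)))), Add(-873, 2417)) = Mul(Add(29064, Add(Mul(223, -60), Mul(3, I, Pow(138, Rational(1, 2))))), Add(-873, 2417)) = Mul(Add(29064, Add(-13380, Mul(3, I, Pow(138, Rational(1, 2))))), 1544) = Mul(Add(15684, Mul(3, I, Pow(138, Rational(1, 2)))), 1544) = Add(24216096, Mul(4632, I, Pow(138, Rational(1, 2))))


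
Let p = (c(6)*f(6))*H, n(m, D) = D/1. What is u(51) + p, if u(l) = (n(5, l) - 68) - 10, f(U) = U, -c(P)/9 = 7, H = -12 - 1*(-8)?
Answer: 1485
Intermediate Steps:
H = -4 (H = -12 + 8 = -4)
c(P) = -63 (c(P) = -9*7 = -63)
n(m, D) = D (n(m, D) = D*1 = D)
u(l) = -78 + l (u(l) = (l - 68) - 10 = (-68 + l) - 10 = -78 + l)
p = 1512 (p = -63*6*(-4) = -378*(-4) = 1512)
u(51) + p = (-78 + 51) + 1512 = -27 + 1512 = 1485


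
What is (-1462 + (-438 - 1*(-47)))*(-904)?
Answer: 1675112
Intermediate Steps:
(-1462 + (-438 - 1*(-47)))*(-904) = (-1462 + (-438 + 47))*(-904) = (-1462 - 391)*(-904) = -1853*(-904) = 1675112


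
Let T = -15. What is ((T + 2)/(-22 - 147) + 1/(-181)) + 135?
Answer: 317823/2353 ≈ 135.07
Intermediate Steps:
((T + 2)/(-22 - 147) + 1/(-181)) + 135 = ((-15 + 2)/(-22 - 147) + 1/(-181)) + 135 = (-13/(-169) - 1/181) + 135 = (-13*(-1/169) - 1/181) + 135 = (1/13 - 1/181) + 135 = 168/2353 + 135 = 317823/2353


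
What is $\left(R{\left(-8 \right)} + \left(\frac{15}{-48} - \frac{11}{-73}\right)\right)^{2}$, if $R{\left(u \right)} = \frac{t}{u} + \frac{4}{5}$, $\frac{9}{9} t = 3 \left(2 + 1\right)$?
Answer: $\frac{8082649}{34105600} \approx 0.23699$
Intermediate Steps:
$t = 9$ ($t = 3 \left(2 + 1\right) = 3 \cdot 3 = 9$)
$R{\left(u \right)} = \frac{4}{5} + \frac{9}{u}$ ($R{\left(u \right)} = \frac{9}{u} + \frac{4}{5} = \frac{4}{5} + \frac{9}{u}$)
$\left(R{\left(-8 \right)} + \left(\frac{15}{-48} - \frac{11}{-73}\right)\right)^{2} = \left(\left(\frac{4}{5} + \frac{9}{-8}\right) + \left(\frac{15}{-48} - \frac{11}{-73}\right)\right)^{2} = \left(\left(\frac{4}{5} + 9 \left(- \frac{1}{8}\right)\right) + \left(15 \left(- \frac{1}{48}\right) - - \frac{11}{73}\right)\right)^{2} = \left(\left(\frac{4}{5} - \frac{9}{8}\right) + \left(- \frac{5}{16} + \frac{11}{73}\right)\right)^{2} = \left(- \frac{13}{40} - \frac{189}{1168}\right)^{2} = \left(- \frac{2843}{5840}\right)^{2} = \frac{8082649}{34105600}$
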